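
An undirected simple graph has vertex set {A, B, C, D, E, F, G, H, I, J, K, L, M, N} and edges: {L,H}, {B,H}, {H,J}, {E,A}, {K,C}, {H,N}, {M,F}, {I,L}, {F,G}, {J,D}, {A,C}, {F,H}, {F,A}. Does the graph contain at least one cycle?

No

|V| = 14, |E| = 13, number of components = 1.
A forest on 14 vertices with 1 component has exactly 13 edges, which matches — so no cycle.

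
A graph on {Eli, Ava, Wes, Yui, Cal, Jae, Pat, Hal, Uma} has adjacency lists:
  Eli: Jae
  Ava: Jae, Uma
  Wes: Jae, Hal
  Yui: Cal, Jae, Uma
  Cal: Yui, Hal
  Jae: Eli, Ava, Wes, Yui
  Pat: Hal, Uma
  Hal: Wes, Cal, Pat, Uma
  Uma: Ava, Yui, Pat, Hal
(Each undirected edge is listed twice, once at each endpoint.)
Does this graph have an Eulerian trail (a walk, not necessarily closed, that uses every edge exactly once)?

Yes

Degrees: Eli:1, Ava:2, Wes:2, Yui:3, Cal:2, Jae:4, Pat:2, Hal:4, Uma:4
Odd-degree vertices: Eli, Yui (2 total).
The non-isolated vertices are connected and exactly 2 have odd degree, so an Eulerian trail exists (from Eli to Yui).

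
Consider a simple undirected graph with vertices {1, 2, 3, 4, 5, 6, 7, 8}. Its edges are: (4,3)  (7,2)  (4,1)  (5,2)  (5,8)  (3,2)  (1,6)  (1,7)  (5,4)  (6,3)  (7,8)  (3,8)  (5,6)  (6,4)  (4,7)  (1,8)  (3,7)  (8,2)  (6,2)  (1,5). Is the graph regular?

Yes

Degrees: 1:5, 2:5, 3:5, 4:5, 5:5, 6:5, 7:5, 8:5
Every vertex has degree 5, so the graph is 5-regular.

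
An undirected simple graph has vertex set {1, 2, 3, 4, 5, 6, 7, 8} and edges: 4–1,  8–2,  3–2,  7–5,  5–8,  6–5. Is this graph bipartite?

A valid 2-coloring puts {3, 4, 6, 7, 8} on one side and {1, 2, 5} on the other; every edge crosses between the two sides.

Yes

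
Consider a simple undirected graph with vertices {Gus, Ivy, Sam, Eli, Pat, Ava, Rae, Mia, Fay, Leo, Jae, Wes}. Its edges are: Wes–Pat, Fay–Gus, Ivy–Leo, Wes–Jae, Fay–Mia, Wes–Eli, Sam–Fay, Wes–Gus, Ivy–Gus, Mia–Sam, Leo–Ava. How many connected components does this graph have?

2

Component: {Rae}
Component: {Gus, Ivy, Sam, Eli, Pat, Ava, Mia, Fay, Leo, Jae, Wes}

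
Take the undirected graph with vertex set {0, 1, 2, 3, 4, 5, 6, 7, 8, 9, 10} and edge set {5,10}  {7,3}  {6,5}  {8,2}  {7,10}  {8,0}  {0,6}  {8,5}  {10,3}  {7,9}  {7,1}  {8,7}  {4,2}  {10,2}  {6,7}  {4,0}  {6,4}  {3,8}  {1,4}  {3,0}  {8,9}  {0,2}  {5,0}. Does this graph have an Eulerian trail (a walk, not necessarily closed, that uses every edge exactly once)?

Yes

Degrees: 0:6, 1:2, 2:4, 3:4, 4:4, 5:4, 6:4, 7:6, 8:6, 9:2, 10:4
Odd-degree vertices: none (0 total).
The non-isolated vertices are connected and exactly 0 have odd degree, so an Eulerian trail exists.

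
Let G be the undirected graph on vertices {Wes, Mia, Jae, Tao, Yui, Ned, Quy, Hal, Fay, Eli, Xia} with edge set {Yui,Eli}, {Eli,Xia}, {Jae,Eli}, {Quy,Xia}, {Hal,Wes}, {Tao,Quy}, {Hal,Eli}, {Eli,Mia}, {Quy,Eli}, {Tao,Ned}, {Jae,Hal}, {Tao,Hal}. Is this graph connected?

Component: {Fay}
Component: {Wes, Mia, Jae, Tao, Yui, Ned, Quy, Hal, Eli, Xia}
There are 2 separate components, so the graph is not connected.

No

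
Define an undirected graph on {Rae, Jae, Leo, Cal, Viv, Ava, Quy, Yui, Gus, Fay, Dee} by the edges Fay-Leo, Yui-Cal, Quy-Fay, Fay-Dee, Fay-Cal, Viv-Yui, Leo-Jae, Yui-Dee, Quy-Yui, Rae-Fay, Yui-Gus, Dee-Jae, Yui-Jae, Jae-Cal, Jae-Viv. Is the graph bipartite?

No

Jae-Yui-Dee-Jae is an odd cycle (length 3), and a bipartite graph can contain only even cycles.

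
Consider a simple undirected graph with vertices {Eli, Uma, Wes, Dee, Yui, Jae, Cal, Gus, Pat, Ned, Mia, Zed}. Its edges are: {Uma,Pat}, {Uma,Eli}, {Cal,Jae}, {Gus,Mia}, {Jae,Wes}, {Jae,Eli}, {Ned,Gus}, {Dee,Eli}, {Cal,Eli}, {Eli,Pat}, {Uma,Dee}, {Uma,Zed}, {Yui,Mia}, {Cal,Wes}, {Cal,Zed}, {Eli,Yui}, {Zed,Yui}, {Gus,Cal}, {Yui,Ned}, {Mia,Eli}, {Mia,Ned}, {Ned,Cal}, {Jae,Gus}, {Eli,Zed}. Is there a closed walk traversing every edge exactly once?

Yes

Degrees: Eli:8, Uma:4, Wes:2, Dee:2, Yui:4, Jae:4, Cal:6, Gus:4, Pat:2, Ned:4, Mia:4, Zed:4
All degrees are even and the non-isolated vertices are connected — an Eulerian circuit exists.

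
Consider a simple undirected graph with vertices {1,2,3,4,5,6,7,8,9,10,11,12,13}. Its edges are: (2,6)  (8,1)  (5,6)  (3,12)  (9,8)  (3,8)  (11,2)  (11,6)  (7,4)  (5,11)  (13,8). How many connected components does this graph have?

Component: {10}
Component: {4, 7}
Component: {2, 5, 6, 11}
Component: {1, 3, 8, 9, 12, 13}

4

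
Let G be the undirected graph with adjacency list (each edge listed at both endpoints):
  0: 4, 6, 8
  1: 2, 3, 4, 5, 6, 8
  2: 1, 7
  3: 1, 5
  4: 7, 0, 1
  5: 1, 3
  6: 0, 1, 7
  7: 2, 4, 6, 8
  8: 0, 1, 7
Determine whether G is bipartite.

No

5-3-1-5 is an odd cycle (length 3), and a bipartite graph can contain only even cycles.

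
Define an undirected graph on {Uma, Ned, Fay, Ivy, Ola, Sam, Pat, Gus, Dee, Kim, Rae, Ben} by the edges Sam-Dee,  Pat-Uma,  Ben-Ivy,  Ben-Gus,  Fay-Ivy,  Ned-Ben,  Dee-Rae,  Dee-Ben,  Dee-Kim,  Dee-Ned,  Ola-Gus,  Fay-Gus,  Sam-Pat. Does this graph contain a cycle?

Yes

|V| = 12, |E| = 13, number of components = 1.
One cycle is Ben-Gus-Fay-Ivy-Ben.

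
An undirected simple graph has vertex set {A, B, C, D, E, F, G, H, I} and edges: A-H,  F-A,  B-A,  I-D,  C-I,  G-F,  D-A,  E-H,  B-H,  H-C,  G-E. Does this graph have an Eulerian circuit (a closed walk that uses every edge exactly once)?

Degrees: A:4, B:2, C:2, D:2, E:2, F:2, G:2, H:4, I:2
Every vertex has even degree and the edges form a single connected piece, so an Eulerian circuit exists.

Yes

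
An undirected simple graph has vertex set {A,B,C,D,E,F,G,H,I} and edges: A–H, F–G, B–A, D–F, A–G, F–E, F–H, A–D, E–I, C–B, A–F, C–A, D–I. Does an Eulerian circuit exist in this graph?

Degrees: A:6, B:2, C:2, D:3, E:2, F:5, G:2, H:2, I:2
D, F have odd degree; an Eulerian circuit needs every degree to be even, so none exists.

No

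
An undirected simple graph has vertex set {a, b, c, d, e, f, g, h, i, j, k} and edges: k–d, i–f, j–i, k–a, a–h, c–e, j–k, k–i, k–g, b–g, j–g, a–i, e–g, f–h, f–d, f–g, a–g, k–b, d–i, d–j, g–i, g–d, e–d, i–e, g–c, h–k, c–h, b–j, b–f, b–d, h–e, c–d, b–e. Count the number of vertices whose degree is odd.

Degrees: a:4, b:6, c:4, d:8, e:6, f:5, g:9, h:5, i:7, j:5, k:7
Odd-degree vertices: f, g, h, i, j, k.

6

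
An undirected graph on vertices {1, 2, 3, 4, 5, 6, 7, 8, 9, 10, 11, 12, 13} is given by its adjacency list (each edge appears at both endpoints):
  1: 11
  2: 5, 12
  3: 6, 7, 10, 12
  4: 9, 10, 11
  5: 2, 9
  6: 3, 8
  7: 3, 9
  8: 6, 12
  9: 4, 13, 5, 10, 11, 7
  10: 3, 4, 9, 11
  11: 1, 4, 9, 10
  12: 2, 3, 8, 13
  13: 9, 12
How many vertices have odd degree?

Degrees: 1:1, 2:2, 3:4, 4:3, 5:2, 6:2, 7:2, 8:2, 9:6, 10:4, 11:4, 12:4, 13:2
Odd-degree vertices: 1, 4.

2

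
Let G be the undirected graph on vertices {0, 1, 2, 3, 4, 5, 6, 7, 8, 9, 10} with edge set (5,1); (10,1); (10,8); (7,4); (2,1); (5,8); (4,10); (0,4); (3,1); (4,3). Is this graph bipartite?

Yes

Partition the vertices as {1, 4, 6, 8, 9} vs {0, 2, 3, 5, 7, 10}. Each listed edge has one endpoint in each part, so the graph is bipartite.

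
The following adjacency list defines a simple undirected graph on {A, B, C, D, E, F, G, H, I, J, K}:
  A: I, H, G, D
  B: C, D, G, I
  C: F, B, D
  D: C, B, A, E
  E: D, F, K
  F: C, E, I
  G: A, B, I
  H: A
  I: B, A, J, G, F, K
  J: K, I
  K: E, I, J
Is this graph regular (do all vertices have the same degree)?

No

Degrees: A:4, B:4, C:3, D:4, E:3, F:3, G:3, H:1, I:6, J:2, K:3
Vertex H has degree 1 while I has degree 6, so the graph is not regular.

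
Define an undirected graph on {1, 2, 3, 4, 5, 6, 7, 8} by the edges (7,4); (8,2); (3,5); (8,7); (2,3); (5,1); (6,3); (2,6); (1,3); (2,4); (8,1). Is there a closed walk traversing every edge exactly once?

Degrees: 1:3, 2:4, 3:4, 4:2, 5:2, 6:2, 7:2, 8:3
1, 8 have odd degree; an Eulerian circuit needs every degree to be even, so none exists.

No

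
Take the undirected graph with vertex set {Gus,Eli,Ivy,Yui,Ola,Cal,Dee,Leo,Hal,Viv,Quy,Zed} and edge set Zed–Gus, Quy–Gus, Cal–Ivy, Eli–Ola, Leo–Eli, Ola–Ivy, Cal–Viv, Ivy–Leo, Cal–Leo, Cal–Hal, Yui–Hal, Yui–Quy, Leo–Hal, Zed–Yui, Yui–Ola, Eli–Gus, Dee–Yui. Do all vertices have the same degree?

No

Degrees: Gus:3, Eli:3, Ivy:3, Yui:5, Ola:3, Cal:4, Dee:1, Leo:4, Hal:3, Viv:1, Quy:2, Zed:2
Degrees are not all equal (e.g. deg(Dee)=1 but deg(Yui)=5); not regular.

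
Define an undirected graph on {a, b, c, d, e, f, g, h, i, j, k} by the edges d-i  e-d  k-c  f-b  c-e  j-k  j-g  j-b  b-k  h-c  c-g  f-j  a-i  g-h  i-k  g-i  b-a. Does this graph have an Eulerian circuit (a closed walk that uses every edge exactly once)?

Degrees: a:2, b:4, c:4, d:2, e:2, f:2, g:4, h:2, i:4, j:4, k:4
All degrees are even and the non-isolated vertices are connected — an Eulerian circuit exists.

Yes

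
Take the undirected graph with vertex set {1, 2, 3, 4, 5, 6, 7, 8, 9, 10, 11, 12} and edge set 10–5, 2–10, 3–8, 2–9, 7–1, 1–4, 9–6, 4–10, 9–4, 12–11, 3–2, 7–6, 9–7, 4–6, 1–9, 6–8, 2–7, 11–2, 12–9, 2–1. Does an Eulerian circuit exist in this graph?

Degrees: 1:4, 2:6, 3:2, 4:4, 5:1, 6:4, 7:4, 8:2, 9:6, 10:3, 11:2, 12:2
5, 10 have odd degree; an Eulerian circuit needs every degree to be even, so none exists.

No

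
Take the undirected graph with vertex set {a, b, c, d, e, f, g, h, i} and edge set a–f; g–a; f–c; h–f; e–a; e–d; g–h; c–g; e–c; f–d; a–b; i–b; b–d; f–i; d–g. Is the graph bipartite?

Yes

Color {b, e, f, g} black and {a, c, d, h, i} white. No edge joins two same-colored vertices, so the graph is bipartite.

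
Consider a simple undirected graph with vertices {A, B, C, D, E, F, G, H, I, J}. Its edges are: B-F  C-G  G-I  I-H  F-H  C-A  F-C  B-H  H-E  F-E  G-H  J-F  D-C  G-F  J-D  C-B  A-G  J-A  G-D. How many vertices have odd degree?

Degrees: A:3, B:3, C:5, D:3, E:2, F:6, G:6, H:5, I:2, J:3
Odd-degree vertices: A, B, C, D, H, J.

6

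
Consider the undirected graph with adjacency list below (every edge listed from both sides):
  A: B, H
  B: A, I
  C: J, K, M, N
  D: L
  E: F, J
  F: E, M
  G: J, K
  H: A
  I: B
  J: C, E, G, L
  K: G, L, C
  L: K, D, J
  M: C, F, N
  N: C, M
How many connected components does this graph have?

Component: {A, B, H, I}
Component: {C, D, E, F, G, J, K, L, M, N}

2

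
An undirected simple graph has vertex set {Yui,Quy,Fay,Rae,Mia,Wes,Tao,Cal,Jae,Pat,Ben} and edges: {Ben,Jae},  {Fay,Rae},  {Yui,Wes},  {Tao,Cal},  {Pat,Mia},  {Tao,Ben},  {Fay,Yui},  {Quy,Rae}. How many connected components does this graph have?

3

Component: {Mia, Pat}
Component: {Tao, Cal, Jae, Ben}
Component: {Yui, Quy, Fay, Rae, Wes}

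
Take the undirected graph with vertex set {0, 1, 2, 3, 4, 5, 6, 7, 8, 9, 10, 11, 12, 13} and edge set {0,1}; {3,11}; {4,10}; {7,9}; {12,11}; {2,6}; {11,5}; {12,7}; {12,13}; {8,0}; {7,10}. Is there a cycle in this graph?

No

The graph has 14 vertices, 11 edges, and 3 connected components.
Since 11 = 14 - 3, the graph is a forest and contains no cycle.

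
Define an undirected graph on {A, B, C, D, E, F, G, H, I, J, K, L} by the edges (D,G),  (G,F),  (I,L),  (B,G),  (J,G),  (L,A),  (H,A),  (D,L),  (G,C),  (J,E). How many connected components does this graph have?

Component: {K}
Component: {A, B, C, D, E, F, G, H, I, J, L}

2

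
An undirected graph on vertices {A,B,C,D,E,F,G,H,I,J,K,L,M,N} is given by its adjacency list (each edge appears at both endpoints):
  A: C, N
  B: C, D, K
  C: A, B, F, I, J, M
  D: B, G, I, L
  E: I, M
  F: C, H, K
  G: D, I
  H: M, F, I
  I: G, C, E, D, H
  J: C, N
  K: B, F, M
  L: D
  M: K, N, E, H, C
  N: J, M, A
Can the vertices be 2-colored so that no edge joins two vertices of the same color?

No

The cycle D-G-I-D has length 3, which is odd, so the graph is not bipartite.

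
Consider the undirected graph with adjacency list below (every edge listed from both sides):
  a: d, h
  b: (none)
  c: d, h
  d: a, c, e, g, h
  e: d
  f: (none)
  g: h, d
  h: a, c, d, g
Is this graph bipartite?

g-d-h-g is an odd cycle (length 3), and a bipartite graph can contain only even cycles.

No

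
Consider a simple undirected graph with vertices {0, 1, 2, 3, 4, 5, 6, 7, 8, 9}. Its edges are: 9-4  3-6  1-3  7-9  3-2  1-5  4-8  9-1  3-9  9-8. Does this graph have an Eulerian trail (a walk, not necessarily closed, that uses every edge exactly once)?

No

Degrees: 0:0, 1:3, 2:1, 3:4, 4:2, 5:1, 6:1, 7:1, 8:2, 9:5
Odd-degree vertices: 1, 2, 5, 6, 7, 9 (6 total).
With 6 odd-degree vertices (more than two), no single trail can use every edge.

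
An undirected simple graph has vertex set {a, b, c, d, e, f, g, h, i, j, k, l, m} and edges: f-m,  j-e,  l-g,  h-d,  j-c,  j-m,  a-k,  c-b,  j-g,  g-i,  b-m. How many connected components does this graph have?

3

Component: {a, k}
Component: {d, h}
Component: {b, c, e, f, g, i, j, l, m}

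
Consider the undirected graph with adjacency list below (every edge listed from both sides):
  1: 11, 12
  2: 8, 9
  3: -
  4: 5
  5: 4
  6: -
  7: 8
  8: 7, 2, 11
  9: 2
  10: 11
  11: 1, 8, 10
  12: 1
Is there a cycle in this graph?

|V| = 12, |E| = 8, number of components = 4.
A forest on 12 vertices with 4 components has exactly 8 edges, which matches — so no cycle.

No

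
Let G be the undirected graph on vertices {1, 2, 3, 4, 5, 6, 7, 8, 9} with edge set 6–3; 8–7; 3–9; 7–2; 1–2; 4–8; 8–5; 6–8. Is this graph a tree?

Yes

The graph has 9 vertices and 8 edges.
Connected and |E| = |V| - 1, which characterizes a tree.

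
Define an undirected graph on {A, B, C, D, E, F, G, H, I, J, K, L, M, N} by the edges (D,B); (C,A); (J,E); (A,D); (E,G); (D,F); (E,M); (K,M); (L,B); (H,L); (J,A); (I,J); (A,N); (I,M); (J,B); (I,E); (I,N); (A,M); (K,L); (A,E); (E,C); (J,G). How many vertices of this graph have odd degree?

6

Degrees: A:6, B:3, C:2, D:3, E:6, F:1, G:2, H:1, I:4, J:5, K:2, L:3, M:4, N:2
Odd-degree vertices: B, D, F, H, J, L.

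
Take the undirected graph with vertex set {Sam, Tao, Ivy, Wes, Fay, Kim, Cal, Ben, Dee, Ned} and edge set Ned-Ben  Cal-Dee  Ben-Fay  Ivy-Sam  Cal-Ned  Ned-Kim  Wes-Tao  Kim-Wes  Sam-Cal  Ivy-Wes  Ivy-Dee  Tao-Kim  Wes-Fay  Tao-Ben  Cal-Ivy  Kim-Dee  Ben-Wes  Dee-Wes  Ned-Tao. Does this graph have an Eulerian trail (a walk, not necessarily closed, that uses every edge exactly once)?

Degrees: Sam:2, Tao:4, Ivy:4, Wes:6, Fay:2, Kim:4, Cal:4, Ben:4, Dee:4, Ned:4
Odd-degree vertices: none (0 total).
The non-isolated vertices are connected and exactly 0 have odd degree, so an Eulerian trail exists.

Yes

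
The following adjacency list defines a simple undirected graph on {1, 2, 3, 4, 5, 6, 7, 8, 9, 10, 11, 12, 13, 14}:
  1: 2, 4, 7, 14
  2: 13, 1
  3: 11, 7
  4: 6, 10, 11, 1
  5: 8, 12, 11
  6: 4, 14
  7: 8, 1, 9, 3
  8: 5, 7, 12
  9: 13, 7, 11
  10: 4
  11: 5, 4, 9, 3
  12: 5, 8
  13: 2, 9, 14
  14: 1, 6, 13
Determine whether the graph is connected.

Yes

Starting from 1 and exploring outward reaches every vertex (1, 7, 4, 2, 14, 3, 9, 8, 10, 6, 11, 13, 5, 12); the graph is connected.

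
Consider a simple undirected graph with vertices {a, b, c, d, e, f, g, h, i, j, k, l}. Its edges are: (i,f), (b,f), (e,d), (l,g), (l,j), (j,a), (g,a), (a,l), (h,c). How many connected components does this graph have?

5

Component: {k}
Component: {c, h}
Component: {d, e}
Component: {b, f, i}
Component: {a, g, j, l}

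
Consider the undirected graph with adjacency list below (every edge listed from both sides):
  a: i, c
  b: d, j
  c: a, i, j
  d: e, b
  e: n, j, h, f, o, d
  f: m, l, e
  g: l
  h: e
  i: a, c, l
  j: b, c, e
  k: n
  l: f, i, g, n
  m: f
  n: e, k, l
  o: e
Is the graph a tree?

No

|V| = 15, |E| = 18.
Connected but with 18 > 14 edges, so it has a cycle and is not a tree.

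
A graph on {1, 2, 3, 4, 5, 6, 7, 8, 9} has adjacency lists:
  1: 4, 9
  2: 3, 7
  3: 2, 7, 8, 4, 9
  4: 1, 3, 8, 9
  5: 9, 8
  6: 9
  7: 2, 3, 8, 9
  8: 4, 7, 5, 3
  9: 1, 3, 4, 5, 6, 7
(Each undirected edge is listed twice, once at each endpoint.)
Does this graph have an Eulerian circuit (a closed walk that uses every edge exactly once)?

Degrees: 1:2, 2:2, 3:5, 4:4, 5:2, 6:1, 7:4, 8:4, 9:6
3, 6 have odd degree; an Eulerian circuit needs every degree to be even, so none exists.

No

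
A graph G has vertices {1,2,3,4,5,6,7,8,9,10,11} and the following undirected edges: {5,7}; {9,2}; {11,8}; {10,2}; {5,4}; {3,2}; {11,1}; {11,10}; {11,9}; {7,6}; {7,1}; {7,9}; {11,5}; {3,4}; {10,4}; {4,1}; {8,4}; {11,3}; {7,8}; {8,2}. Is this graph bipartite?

A valid 2-coloring puts {2, 4, 7, 11} on one side and {1, 3, 5, 6, 8, 9, 10} on the other; every edge crosses between the two sides.

Yes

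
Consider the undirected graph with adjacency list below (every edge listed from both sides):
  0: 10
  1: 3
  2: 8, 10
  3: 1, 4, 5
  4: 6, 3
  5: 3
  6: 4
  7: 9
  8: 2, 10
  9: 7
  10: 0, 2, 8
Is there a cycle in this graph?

Yes

The graph has 11 vertices, 9 edges, and 3 connected components.
One cycle is 10-8-2-10.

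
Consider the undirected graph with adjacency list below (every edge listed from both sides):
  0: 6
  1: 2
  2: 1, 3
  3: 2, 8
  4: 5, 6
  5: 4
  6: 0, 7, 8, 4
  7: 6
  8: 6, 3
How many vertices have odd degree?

Degrees: 0:1, 1:1, 2:2, 3:2, 4:2, 5:1, 6:4, 7:1, 8:2
Odd-degree vertices: 0, 1, 5, 7.

4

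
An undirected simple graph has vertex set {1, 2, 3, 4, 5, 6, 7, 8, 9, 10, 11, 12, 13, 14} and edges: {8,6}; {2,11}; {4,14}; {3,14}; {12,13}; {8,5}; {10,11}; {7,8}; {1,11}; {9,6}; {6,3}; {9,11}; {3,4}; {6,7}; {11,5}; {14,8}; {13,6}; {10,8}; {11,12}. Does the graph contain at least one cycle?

Yes

|V| = 14, |E| = 19, number of components = 1.
One cycle is 6-8-14-4-3-6.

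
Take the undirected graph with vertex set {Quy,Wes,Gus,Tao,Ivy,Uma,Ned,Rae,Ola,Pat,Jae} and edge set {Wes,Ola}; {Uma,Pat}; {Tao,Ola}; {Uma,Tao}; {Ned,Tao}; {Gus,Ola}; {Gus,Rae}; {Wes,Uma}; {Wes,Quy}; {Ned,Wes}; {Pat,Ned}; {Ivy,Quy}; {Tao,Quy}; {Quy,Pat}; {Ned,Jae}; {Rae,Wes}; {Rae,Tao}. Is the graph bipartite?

Yes

Color {Wes, Gus, Tao, Ivy, Pat, Jae} black and {Quy, Uma, Ned, Rae, Ola} white. No edge joins two same-colored vertices, so the graph is bipartite.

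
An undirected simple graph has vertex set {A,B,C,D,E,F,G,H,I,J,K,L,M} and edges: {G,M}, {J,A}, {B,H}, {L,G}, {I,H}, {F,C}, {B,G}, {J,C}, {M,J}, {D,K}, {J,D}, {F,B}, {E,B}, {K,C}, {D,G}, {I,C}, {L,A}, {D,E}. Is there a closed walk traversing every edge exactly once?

Yes

Degrees: A:2, B:4, C:4, D:4, E:2, F:2, G:4, H:2, I:2, J:4, K:2, L:2, M:2
All degrees are even and the non-isolated vertices are connected — an Eulerian circuit exists.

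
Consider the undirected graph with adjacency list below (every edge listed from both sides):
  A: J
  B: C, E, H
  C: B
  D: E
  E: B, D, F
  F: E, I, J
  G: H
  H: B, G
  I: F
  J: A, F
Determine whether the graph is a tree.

|V| = 10, |E| = 9.
Connected and |E| = |V| - 1, which characterizes a tree.

Yes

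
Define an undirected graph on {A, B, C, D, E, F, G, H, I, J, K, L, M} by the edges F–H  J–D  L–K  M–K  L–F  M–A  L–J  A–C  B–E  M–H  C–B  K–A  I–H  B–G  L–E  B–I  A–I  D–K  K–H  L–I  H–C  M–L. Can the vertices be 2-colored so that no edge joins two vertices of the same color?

No

The cycle L-K-M-L has length 3, which is odd, so the graph is not bipartite.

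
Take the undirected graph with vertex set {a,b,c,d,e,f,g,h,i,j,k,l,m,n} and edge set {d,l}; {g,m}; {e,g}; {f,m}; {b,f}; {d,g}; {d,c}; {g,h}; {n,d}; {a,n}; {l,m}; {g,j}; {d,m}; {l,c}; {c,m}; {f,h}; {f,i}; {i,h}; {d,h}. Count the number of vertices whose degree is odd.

8

Degrees: a:1, b:1, c:3, d:6, e:1, f:4, g:5, h:4, i:2, j:1, k:0, l:3, m:5, n:2
Odd-degree vertices: a, b, c, e, g, j, l, m.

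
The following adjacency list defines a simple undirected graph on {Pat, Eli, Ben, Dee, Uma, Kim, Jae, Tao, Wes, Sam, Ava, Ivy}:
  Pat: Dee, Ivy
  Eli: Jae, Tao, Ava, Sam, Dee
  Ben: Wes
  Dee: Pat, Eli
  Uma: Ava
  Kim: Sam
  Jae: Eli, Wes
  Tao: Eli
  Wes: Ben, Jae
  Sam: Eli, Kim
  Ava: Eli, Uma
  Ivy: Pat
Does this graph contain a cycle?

The graph has 12 vertices, 11 edges, and 1 connected component.
A forest on 12 vertices with 1 component has exactly 11 edges, which matches — so no cycle.

No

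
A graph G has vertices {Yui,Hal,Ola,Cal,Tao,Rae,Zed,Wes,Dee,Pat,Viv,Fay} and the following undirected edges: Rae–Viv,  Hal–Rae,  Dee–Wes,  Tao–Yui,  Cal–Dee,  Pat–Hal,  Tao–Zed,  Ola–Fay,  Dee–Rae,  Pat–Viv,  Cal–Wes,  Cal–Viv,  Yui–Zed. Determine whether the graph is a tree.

The graph has 12 vertices and 13 edges.
It splits into 3 components, so it cannot be a tree.

No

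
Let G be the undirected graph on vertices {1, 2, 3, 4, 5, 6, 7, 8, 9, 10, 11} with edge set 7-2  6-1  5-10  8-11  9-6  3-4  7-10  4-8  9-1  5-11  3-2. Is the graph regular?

Degrees: 1:2, 2:2, 3:2, 4:2, 5:2, 6:2, 7:2, 8:2, 9:2, 10:2, 11:2
All degrees equal 2; the graph is regular.

Yes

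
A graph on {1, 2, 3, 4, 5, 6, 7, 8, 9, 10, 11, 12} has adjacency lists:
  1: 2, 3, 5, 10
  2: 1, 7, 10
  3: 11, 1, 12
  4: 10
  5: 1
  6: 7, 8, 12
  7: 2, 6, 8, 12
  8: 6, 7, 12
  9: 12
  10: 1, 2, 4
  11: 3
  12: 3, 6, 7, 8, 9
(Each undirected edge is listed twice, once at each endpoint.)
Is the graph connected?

Yes

Starting from 1 and exploring outward reaches every vertex (1, 3, 10, 2, 5, 12, 11, 4, 7, 8, 6, 9); the graph is connected.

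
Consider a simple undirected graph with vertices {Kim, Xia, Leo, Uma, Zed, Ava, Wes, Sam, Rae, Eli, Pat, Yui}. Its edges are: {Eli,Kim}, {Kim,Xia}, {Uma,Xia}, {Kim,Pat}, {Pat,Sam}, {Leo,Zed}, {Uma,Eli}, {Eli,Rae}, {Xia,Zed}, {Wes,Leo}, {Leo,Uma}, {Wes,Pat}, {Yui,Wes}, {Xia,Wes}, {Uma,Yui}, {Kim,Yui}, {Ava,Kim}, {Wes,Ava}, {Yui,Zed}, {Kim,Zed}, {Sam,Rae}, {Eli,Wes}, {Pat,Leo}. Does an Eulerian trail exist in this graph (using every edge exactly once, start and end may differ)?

Yes

Degrees: Kim:6, Xia:4, Leo:4, Uma:4, Zed:4, Ava:2, Wes:6, Sam:2, Rae:2, Eli:4, Pat:4, Yui:4
Odd-degree vertices: none (0 total).
With 0 odd-degree vertices and all edges in one connected piece, an Eulerian trail exists.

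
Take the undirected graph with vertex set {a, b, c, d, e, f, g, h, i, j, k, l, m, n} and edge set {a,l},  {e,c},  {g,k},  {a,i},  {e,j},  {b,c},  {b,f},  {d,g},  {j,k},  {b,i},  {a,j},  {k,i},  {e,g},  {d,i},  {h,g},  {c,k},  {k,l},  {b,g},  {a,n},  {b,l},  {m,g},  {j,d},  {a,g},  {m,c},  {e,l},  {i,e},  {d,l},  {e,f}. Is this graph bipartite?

Partition the vertices as {c, f, g, i, j, l, n} vs {a, b, d, e, h, k, m}. Each listed edge has one endpoint in each part, so the graph is bipartite.

Yes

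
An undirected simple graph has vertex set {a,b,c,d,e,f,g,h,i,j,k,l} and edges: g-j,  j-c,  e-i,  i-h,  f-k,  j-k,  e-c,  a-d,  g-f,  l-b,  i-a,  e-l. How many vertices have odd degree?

Degrees: a:2, b:1, c:2, d:1, e:3, f:2, g:2, h:1, i:3, j:3, k:2, l:2
Odd-degree vertices: b, d, e, h, i, j.

6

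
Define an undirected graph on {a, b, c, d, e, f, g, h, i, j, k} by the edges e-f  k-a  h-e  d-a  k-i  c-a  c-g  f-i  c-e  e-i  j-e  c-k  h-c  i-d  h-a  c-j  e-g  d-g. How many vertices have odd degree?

4

Degrees: a:4, b:0, c:6, d:3, e:6, f:2, g:3, h:3, i:4, j:2, k:3
Odd-degree vertices: d, g, h, k.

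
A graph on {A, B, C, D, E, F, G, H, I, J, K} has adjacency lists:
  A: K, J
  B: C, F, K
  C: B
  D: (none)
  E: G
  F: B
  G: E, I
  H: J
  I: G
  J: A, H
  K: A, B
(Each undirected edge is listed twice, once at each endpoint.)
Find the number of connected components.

3

Component: {D}
Component: {E, G, I}
Component: {A, B, C, F, H, J, K}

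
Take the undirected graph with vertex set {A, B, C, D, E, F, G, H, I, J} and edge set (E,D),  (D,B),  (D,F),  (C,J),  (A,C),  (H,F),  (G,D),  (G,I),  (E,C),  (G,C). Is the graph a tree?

No

The graph has 10 vertices and 10 edges.
A tree on 10 vertices has exactly 9 edges; this graph has 10, so it contains a cycle and is not a tree.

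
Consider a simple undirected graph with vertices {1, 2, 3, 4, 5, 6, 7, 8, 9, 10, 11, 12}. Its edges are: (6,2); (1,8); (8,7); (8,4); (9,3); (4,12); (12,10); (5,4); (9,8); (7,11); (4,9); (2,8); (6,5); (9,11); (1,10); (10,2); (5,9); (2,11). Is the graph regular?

Degrees: 1:2, 2:4, 3:1, 4:4, 5:3, 6:2, 7:2, 8:5, 9:5, 10:3, 11:3, 12:2
Vertex 3 has degree 1 while 8 has degree 5, so the graph is not regular.

No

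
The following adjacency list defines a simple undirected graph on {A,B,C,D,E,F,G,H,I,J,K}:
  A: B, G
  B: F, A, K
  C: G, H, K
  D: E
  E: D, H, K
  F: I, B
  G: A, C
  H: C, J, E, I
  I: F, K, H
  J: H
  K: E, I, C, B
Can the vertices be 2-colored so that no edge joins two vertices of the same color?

No

B-A-G-C-K-B is an odd cycle (length 5), and a bipartite graph can contain only even cycles.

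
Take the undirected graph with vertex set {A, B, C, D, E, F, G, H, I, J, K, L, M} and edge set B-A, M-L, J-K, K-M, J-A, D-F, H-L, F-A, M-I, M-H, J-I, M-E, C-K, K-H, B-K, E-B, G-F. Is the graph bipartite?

No

The cycle K-H-M-K has length 3, which is odd, so the graph is not bipartite.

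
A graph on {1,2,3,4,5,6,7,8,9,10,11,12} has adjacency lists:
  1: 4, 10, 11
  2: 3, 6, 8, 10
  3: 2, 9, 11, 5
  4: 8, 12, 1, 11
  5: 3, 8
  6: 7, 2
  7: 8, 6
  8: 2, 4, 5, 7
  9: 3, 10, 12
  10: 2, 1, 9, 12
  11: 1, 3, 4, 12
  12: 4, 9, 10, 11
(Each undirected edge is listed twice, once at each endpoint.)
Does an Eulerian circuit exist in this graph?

No

Degrees: 1:3, 2:4, 3:4, 4:4, 5:2, 6:2, 7:2, 8:4, 9:3, 10:4, 11:4, 12:4
1, 9 have odd degree; an Eulerian circuit needs every degree to be even, so none exists.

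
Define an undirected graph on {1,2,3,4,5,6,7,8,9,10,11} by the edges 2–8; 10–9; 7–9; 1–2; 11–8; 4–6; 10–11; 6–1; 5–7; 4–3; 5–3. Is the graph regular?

Yes

Degrees: 1:2, 2:2, 3:2, 4:2, 5:2, 6:2, 7:2, 8:2, 9:2, 10:2, 11:2
All degrees equal 2; the graph is regular.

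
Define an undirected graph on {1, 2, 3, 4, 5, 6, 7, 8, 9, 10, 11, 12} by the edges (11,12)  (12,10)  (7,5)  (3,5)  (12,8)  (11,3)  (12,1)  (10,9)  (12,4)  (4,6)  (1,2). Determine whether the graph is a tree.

Yes

The graph has 12 vertices and 11 edges.
It is connected with exactly 11 edges, hence acyclic — it is a tree.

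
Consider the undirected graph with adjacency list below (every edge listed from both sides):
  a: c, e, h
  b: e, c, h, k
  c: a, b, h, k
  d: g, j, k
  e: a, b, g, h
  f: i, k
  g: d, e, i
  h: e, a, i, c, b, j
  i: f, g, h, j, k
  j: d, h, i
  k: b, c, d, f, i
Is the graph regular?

No

Degrees: a:3, b:4, c:4, d:3, e:4, f:2, g:3, h:6, i:5, j:3, k:5
Degrees are not all equal (e.g. deg(f)=2 but deg(h)=6); not regular.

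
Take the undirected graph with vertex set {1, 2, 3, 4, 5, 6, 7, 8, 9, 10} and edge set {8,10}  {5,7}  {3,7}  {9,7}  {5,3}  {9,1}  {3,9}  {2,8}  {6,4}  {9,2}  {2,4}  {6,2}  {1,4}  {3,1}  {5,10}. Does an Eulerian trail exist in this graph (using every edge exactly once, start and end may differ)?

No

Degrees: 1:3, 2:4, 3:4, 4:3, 5:3, 6:2, 7:3, 8:2, 9:4, 10:2
Odd-degree vertices: 1, 4, 5, 7 (4 total).
With 4 odd-degree vertices (more than two), no single trail can use every edge.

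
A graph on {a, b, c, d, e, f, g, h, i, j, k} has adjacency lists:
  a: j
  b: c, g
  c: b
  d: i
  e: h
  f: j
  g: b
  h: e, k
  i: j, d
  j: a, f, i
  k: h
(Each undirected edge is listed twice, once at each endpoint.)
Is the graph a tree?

|V| = 11, |E| = 8.
It is not connected, so it is not a tree.

No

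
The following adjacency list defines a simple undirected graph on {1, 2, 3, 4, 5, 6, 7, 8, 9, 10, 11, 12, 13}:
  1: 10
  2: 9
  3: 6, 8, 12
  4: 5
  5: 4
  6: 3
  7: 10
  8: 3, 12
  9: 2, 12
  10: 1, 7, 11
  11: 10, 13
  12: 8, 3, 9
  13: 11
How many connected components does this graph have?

Component: {4, 5}
Component: {1, 7, 10, 11, 13}
Component: {2, 3, 6, 8, 9, 12}

3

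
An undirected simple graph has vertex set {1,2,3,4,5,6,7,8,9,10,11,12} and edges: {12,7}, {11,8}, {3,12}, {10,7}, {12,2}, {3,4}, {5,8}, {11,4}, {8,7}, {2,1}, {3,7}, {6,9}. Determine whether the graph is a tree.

No

The graph has 12 vertices and 12 edges.
It is not connected, so it is not a tree.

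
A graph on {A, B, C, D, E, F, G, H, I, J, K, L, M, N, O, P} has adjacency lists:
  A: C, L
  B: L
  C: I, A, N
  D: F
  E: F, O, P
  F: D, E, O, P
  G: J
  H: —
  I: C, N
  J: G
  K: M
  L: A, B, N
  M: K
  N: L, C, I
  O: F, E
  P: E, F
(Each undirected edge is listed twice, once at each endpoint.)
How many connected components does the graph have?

5

Component: {H}
Component: {G, J}
Component: {K, M}
Component: {D, E, F, O, P}
Component: {A, B, C, I, L, N}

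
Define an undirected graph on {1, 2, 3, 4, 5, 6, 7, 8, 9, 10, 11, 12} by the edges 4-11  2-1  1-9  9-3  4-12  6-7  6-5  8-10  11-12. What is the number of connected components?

4

Component: {8, 10}
Component: {4, 11, 12}
Component: {5, 6, 7}
Component: {1, 2, 3, 9}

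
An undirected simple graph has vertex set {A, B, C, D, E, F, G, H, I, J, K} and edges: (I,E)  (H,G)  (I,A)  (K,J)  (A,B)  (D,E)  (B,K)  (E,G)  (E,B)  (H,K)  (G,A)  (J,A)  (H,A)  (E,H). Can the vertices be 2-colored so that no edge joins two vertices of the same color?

No

H-G-A-H is an odd cycle (length 3), and a bipartite graph can contain only even cycles.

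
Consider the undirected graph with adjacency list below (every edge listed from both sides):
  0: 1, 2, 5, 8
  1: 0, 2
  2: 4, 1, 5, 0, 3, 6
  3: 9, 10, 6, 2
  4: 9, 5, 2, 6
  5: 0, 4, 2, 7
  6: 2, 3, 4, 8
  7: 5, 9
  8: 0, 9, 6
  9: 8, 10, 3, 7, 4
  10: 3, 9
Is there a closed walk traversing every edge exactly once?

No

Degrees: 0:4, 1:2, 2:6, 3:4, 4:4, 5:4, 6:4, 7:2, 8:3, 9:5, 10:2
8, 9 have odd degree; an Eulerian circuit needs every degree to be even, so none exists.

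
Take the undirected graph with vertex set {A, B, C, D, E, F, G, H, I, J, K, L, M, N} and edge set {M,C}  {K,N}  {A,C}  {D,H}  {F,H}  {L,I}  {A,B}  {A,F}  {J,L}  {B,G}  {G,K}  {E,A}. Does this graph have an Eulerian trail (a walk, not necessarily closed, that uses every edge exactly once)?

No

Degrees: A:4, B:2, C:2, D:1, E:1, F:2, G:2, H:2, I:1, J:1, K:2, L:2, M:1, N:1
Odd-degree vertices: D, E, I, J, M, N (6 total).
With 6 odd-degree vertices (more than two), no single trail can use every edge.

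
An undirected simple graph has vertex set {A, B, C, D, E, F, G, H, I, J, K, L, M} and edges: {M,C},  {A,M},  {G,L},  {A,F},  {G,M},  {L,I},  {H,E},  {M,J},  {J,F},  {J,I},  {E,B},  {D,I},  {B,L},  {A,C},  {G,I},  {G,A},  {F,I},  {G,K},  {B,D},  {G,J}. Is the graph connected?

A breadth-first search from A visits A, G, M, C, F, I, L, K, J, D, B, E, H — all 13 vertices — so the graph is connected.

Yes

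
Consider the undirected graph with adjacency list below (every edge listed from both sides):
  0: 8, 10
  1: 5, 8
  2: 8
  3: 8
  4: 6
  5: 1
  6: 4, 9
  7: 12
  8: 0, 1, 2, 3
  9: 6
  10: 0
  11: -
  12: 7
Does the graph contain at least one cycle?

No

|V| = 13, |E| = 9, number of components = 4.
A forest on 13 vertices with 4 components has exactly 9 edges, which matches — so no cycle.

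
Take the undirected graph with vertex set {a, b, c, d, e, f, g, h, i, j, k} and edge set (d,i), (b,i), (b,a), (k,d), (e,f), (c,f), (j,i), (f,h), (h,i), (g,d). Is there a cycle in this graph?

No

The graph has 11 vertices, 10 edges, and 1 connected component.
A forest on 11 vertices with 1 component has exactly 10 edges, which matches — so no cycle.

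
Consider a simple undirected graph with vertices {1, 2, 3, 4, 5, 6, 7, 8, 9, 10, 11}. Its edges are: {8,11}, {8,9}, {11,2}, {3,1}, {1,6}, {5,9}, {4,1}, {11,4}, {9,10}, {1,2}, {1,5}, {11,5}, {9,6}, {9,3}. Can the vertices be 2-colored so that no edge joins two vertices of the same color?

Yes

Color {2, 3, 4, 5, 6, 7, 8, 10} black and {1, 9, 11} white. No edge joins two same-colored vertices, so the graph is bipartite.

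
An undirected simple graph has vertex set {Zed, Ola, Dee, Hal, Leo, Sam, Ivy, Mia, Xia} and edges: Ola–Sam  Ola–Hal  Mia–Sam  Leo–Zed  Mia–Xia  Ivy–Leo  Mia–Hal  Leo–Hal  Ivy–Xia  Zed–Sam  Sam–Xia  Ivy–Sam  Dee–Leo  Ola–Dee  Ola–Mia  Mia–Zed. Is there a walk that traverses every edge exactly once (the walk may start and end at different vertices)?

Degrees: Zed:3, Ola:4, Dee:2, Hal:3, Leo:4, Sam:5, Ivy:3, Mia:5, Xia:3
Odd-degree vertices: Zed, Hal, Sam, Ivy, Mia, Xia (6 total).
An Eulerian trail requires 0 or 2 odd-degree vertices; here there are 6.

No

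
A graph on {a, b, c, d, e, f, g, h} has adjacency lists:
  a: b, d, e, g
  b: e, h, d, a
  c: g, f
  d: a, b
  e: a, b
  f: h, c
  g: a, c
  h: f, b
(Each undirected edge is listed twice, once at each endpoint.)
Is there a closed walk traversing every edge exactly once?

Degrees: a:4, b:4, c:2, d:2, e:2, f:2, g:2, h:2
Every vertex has even degree and the edges form a single connected piece, so an Eulerian circuit exists.

Yes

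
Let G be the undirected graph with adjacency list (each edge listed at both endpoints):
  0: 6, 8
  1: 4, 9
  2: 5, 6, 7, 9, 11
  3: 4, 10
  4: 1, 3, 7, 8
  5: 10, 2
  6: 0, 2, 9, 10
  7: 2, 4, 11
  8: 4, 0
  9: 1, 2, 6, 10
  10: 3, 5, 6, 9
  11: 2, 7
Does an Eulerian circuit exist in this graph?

Degrees: 0:2, 1:2, 2:5, 3:2, 4:4, 5:2, 6:4, 7:3, 8:2, 9:4, 10:4, 11:2
2, 7 have odd degree; an Eulerian circuit needs every degree to be even, so none exists.

No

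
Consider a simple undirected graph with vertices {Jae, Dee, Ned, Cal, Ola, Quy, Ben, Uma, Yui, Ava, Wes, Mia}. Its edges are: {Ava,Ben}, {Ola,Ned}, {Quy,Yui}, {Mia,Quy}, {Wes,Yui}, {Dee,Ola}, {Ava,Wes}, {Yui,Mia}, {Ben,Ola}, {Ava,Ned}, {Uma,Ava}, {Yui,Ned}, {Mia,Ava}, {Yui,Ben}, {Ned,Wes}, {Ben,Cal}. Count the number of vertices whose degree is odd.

Degrees: Jae:0, Dee:1, Ned:4, Cal:1, Ola:3, Quy:2, Ben:4, Uma:1, Yui:5, Ava:5, Wes:3, Mia:3
Odd-degree vertices: Dee, Cal, Ola, Uma, Yui, Ava, Wes, Mia.

8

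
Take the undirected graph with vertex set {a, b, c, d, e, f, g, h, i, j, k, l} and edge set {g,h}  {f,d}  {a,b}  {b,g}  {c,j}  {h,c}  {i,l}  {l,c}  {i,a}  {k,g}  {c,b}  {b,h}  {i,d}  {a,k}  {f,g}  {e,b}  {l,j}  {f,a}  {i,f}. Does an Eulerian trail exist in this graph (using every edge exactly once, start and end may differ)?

No

Degrees: a:4, b:5, c:4, d:2, e:1, f:4, g:4, h:3, i:4, j:2, k:2, l:3
Odd-degree vertices: b, e, h, l (4 total).
An Eulerian trail requires 0 or 2 odd-degree vertices; here there are 4.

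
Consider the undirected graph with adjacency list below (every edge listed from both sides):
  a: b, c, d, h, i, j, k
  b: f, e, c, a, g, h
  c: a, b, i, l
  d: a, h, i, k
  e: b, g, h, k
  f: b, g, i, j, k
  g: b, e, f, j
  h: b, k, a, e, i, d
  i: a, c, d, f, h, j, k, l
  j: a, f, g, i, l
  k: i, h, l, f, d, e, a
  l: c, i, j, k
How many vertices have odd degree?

Degrees: a:7, b:6, c:4, d:4, e:4, f:5, g:4, h:6, i:8, j:5, k:7, l:4
Odd-degree vertices: a, f, j, k.

4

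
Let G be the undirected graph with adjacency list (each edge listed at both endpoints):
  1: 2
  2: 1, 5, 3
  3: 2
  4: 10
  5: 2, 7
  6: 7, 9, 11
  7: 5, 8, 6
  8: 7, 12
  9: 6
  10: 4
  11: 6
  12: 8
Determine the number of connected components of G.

2

Component: {4, 10}
Component: {1, 2, 3, 5, 6, 7, 8, 9, 11, 12}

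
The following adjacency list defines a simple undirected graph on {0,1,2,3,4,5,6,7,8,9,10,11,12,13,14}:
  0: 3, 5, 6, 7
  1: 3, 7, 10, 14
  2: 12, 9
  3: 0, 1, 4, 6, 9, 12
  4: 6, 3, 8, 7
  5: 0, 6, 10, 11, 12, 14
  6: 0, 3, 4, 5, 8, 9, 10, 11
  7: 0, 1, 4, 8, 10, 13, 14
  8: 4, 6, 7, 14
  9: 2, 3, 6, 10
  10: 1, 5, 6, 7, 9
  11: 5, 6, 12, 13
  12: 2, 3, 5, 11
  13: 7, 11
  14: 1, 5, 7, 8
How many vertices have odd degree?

Degrees: 0:4, 1:4, 2:2, 3:6, 4:4, 5:6, 6:8, 7:7, 8:4, 9:4, 10:5, 11:4, 12:4, 13:2, 14:4
Odd-degree vertices: 7, 10.

2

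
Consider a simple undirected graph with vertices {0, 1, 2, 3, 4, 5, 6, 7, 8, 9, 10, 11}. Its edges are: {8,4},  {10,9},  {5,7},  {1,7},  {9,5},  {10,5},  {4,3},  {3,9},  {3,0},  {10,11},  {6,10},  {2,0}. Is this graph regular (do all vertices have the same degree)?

Degrees: 0:2, 1:1, 2:1, 3:3, 4:2, 5:3, 6:1, 7:2, 8:1, 9:3, 10:4, 11:1
Vertex 1 has degree 1 while 10 has degree 4, so the graph is not regular.

No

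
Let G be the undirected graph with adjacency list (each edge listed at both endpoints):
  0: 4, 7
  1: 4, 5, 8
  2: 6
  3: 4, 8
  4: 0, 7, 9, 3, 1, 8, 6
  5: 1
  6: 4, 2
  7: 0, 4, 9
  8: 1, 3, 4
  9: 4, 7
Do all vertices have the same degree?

Degrees: 0:2, 1:3, 2:1, 3:2, 4:7, 5:1, 6:2, 7:3, 8:3, 9:2
Degrees are not all equal (e.g. deg(2)=1 but deg(4)=7); not regular.

No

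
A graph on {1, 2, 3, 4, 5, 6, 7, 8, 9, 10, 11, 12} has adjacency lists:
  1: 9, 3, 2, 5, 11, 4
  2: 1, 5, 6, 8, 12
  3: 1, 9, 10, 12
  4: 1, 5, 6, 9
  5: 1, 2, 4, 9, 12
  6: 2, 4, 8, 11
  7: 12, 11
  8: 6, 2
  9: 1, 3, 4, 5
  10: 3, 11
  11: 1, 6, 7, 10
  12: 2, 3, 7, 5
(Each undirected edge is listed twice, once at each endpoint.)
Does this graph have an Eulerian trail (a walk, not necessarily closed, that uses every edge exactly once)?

Degrees: 1:6, 2:5, 3:4, 4:4, 5:5, 6:4, 7:2, 8:2, 9:4, 10:2, 11:4, 12:4
Odd-degree vertices: 2, 5 (2 total).
The non-isolated vertices are connected and exactly 2 have odd degree, so an Eulerian trail exists (from 2 to 5).

Yes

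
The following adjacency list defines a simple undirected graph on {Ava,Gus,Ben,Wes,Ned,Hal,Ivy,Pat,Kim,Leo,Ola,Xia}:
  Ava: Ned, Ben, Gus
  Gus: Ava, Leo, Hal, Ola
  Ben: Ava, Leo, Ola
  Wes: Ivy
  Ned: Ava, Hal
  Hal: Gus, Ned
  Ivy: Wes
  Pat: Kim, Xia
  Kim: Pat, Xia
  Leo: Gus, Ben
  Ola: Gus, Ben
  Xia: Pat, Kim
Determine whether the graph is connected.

Component: {Wes, Ivy}
Component: {Pat, Kim, Xia}
Component: {Ava, Gus, Ben, Ned, Hal, Leo, Ola}
No edge joins these 3 groups, so the graph is disconnected.

No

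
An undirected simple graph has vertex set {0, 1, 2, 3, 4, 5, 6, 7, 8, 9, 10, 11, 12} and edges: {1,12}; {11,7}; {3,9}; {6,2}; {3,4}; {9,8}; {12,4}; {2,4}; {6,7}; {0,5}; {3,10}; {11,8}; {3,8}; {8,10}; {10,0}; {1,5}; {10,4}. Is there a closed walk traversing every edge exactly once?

Degrees: 0:2, 1:2, 2:2, 3:4, 4:4, 5:2, 6:2, 7:2, 8:4, 9:2, 10:4, 11:2, 12:2
Every vertex has even degree and the edges form a single connected piece, so an Eulerian circuit exists.

Yes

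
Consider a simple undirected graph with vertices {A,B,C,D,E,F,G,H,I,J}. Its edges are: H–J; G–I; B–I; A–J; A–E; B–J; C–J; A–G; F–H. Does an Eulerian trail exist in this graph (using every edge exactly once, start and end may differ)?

Degrees: A:3, B:2, C:1, D:0, E:1, F:1, G:2, H:2, I:2, J:4
Odd-degree vertices: A, C, E, F (4 total).
With 4 odd-degree vertices (more than two), no single trail can use every edge.

No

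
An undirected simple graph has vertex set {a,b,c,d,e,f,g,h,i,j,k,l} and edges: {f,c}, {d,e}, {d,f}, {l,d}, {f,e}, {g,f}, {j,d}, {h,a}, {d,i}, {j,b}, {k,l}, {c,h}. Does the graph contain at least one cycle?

|V| = 12, |E| = 12, number of components = 1.
Since 12 > 12 - 1, a cycle must exist; for instance f-d-e-f.

Yes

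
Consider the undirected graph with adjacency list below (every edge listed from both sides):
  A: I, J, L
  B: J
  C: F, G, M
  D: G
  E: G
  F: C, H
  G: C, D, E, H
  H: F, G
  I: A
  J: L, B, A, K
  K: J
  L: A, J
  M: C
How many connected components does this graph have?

2

Component: {A, B, I, J, K, L}
Component: {C, D, E, F, G, H, M}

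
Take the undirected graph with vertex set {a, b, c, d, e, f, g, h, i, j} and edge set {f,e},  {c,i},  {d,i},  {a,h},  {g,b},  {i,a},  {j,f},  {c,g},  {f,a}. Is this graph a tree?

The graph has 10 vertices and 9 edges.
Connected and |E| = |V| - 1, which characterizes a tree.

Yes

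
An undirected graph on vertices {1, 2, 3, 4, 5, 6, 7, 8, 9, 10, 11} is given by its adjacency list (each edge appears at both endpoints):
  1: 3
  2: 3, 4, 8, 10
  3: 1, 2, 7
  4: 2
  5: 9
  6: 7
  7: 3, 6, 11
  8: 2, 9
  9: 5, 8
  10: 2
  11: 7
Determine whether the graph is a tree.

The graph has 11 vertices and 10 edges.
It is connected with exactly 10 edges, hence acyclic — it is a tree.

Yes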